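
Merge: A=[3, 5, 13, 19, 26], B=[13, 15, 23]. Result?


Compare heads, take smaller each step.
Merged: [3, 5, 13, 13, 15, 19, 23, 26]


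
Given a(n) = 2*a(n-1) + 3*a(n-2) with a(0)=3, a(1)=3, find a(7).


Build bottom-up:
...a(5)=363, a(6)=1095, a(7)=2*1095+3*363=3279


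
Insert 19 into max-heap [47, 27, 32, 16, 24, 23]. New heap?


Append 19: [47, 27, 32, 16, 24, 23, 19]
Bubble up: no swaps needed
Result: [47, 27, 32, 16, 24, 23, 19]


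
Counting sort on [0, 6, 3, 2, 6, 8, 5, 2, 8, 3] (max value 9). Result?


Count array: [1, 0, 2, 2, 0, 1, 2, 0, 2, 0]
Reconstruct: [0, 2, 2, 3, 3, 5, 6, 6, 8, 8]


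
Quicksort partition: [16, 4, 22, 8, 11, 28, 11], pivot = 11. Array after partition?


Elements <= 11 go left of pivot.
Result: [4, 8, 11, 11, 22, 28, 16], pivot at index 3


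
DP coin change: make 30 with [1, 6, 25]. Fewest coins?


dp[0]=0; dp[i]=1+min(dp[i-c] for c in coins)
...dp[25]=1, dp[26]=2, dp[27]=3, dp[28]=4, dp[29]=5, dp[30]=5
Minimum coins for 30 = 5


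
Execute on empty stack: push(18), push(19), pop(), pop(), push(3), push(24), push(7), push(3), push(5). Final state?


push(18) -> [18]
push(19) -> [18, 19]
pop() returns 19 -> [18]
pop() returns 18 -> []
push(3) -> [3]
push(24) -> [3, 24]
push(7) -> [3, 24, 7]
push(3) -> [3, 24, 7, 3]
push(5) -> [3, 24, 7, 3, 5]
Final stack (bottom to top): [3, 24, 7, 3, 5]


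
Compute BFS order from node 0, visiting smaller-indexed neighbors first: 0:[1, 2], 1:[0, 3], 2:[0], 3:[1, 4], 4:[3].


BFS queue: start with [0]
Visit order: [0, 1, 2, 3, 4]


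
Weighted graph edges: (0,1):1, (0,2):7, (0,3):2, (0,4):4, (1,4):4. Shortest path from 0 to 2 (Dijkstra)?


Dijkstra from 0:
Distances: {0: 0, 1: 1, 2: 7, 3: 2, 4: 4}
Shortest distance to 2 = 7, path = [0, 2]


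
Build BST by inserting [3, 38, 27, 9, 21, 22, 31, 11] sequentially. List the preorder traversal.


Root = 3; build tree by BST insertion.
Preorder traversal: [3, 38, 27, 9, 21, 11, 22, 31]


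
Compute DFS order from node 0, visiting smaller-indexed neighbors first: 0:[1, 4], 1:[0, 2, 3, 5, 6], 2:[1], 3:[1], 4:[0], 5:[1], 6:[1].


DFS stack-based: start with [0]
Visit order: [0, 1, 2, 3, 5, 6, 4]


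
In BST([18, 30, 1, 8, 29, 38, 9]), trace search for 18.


BST root = 18
Search for 18: compare at each node
Path: [18]


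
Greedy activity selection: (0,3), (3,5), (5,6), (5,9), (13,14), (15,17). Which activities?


Greedy: pick earliest-ending, then skip overlaps.
Selected (5 activities): [(0, 3), (3, 5), (5, 6), (13, 14), (15, 17)]


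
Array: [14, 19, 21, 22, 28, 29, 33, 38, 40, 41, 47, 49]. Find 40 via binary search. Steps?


Search for 40:
[0,11] mid=5 arr[5]=29
[6,11] mid=8 arr[8]=40
Total: 2 comparisons


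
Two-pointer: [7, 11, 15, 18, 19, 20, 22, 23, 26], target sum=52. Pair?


Two pointers: lo=0, hi=8
No pair sums to 52


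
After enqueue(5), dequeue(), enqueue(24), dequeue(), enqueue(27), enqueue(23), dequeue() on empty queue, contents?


enqueue(5) -> [5]
dequeue() returns 5 -> []
enqueue(24) -> [24]
dequeue() returns 24 -> []
enqueue(27) -> [27]
enqueue(23) -> [27, 23]
dequeue() returns 27 -> [23]
Final queue (front to back): [23]


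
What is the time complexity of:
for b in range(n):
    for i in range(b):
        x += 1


Per nesting level: O(n) * O(n) [triangular over b] = O(n^2)
Complexity: O(n^2)


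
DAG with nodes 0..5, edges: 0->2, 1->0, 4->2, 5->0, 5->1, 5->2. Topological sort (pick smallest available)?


Kahn's algorithm, process smallest node first
Order: [3, 4, 5, 1, 0, 2]


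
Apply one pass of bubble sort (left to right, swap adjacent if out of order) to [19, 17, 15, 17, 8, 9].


After one pass: [17, 15, 17, 8, 9, 19]


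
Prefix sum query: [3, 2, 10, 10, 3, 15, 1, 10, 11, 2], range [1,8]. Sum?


Prefix sums: [0, 3, 5, 15, 25, 28, 43, 44, 54, 65, 67]
Sum[1..8] = prefix[9] - prefix[1] = 65 - 3 = 62


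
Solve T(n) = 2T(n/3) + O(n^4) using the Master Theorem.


a=2, b=3, c=4. log_3(2)=0.631 < c=4. Case 3: O(n^c) = O(n^4)
Complexity: O(n^4)


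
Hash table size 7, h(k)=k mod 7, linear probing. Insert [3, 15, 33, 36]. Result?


Insertions: 3->slot 3; 15->slot 1; 33->slot 5; 36->slot 2
Table: [None, 15, 36, 3, None, 33, None]


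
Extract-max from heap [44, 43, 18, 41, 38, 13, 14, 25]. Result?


Max = 44
Replace root with last, heapify down
Resulting heap: [43, 41, 18, 25, 38, 13, 14]


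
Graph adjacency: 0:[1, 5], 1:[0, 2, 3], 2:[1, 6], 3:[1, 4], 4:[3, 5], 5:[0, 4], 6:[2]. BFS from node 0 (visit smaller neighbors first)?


BFS queue: start with [0]
Visit order: [0, 1, 5, 2, 3, 4, 6]


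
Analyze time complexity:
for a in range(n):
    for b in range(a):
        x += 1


Per nesting level: O(n) * O(n) [triangular over a] = O(n^2)
Complexity: O(n^2)


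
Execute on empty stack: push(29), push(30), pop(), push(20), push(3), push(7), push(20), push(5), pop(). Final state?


push(29) -> [29]
push(30) -> [29, 30]
pop() returns 30 -> [29]
push(20) -> [29, 20]
push(3) -> [29, 20, 3]
push(7) -> [29, 20, 3, 7]
push(20) -> [29, 20, 3, 7, 20]
push(5) -> [29, 20, 3, 7, 20, 5]
pop() returns 5 -> [29, 20, 3, 7, 20]
Final stack (bottom to top): [29, 20, 3, 7, 20]


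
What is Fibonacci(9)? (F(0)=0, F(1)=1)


F(n)=F(n-1)+F(n-2)
...F(7)=13, F(8)=21, F(9)=34


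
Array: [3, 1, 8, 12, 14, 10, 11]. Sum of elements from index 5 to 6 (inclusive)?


Prefix sums: [0, 3, 4, 12, 24, 38, 48, 59]
Sum[5..6] = prefix[7] - prefix[5] = 59 - 38 = 21


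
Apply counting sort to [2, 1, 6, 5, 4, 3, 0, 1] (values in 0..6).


Count array: [1, 2, 1, 1, 1, 1, 1]
Reconstruct: [0, 1, 1, 2, 3, 4, 5, 6]


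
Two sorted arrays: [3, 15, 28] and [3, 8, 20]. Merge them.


Compare heads, take smaller each step.
Merged: [3, 3, 8, 15, 20, 28]


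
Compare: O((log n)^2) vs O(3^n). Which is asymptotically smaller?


polylogarithmic grows slower than exponential (base 3)
O((log n)^2) is asymptotically smaller; O(3^n) grows faster


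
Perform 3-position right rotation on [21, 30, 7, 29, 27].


Right rotate by 3: [7, 29, 27, 21, 30]


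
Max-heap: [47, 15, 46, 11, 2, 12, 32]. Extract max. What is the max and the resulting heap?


Max = 47
Replace root with last, heapify down
Resulting heap: [46, 15, 32, 11, 2, 12]


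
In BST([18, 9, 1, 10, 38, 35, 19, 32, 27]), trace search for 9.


BST root = 18
Search for 9: compare at each node
Path: [18, 9]


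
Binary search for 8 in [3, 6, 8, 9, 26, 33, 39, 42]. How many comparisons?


Search for 8:
[0,7] mid=3 arr[3]=9
[0,2] mid=1 arr[1]=6
[2,2] mid=2 arr[2]=8
Total: 3 comparisons


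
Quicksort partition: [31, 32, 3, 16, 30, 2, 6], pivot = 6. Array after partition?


Elements <= 6 go left of pivot.
Result: [3, 2, 6, 16, 30, 32, 31], pivot at index 2


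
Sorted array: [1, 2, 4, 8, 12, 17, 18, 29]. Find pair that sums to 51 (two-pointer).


Two pointers: lo=0, hi=7
No pair sums to 51


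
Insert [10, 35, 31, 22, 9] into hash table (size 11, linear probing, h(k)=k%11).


Insertions: 10->slot 10; 35->slot 2; 31->slot 9; 22->slot 0; 9->slot 1
Table: [22, 9, 35, None, None, None, None, None, None, 31, 10]


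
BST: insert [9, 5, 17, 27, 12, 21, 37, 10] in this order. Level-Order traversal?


Root = 9; build tree by BST insertion.
Level-Order traversal: [9, 5, 17, 12, 27, 10, 21, 37]


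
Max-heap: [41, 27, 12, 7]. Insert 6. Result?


Append 6: [41, 27, 12, 7, 6]
Bubble up: no swaps needed
Result: [41, 27, 12, 7, 6]


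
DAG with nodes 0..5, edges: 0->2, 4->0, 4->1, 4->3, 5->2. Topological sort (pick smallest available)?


Kahn's algorithm, process smallest node first
Order: [4, 0, 1, 3, 5, 2]


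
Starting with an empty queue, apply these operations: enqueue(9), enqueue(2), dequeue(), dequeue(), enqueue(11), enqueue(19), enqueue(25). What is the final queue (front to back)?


enqueue(9) -> [9]
enqueue(2) -> [9, 2]
dequeue() returns 9 -> [2]
dequeue() returns 2 -> []
enqueue(11) -> [11]
enqueue(19) -> [11, 19]
enqueue(25) -> [11, 19, 25]
Final queue (front to back): [11, 19, 25]


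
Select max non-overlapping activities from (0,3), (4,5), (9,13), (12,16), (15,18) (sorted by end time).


Greedy: pick earliest-ending, then skip overlaps.
Selected (4 activities): [(0, 3), (4, 5), (9, 13), (15, 18)]


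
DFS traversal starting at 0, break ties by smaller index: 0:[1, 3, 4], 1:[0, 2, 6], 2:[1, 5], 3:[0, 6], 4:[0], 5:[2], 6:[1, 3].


DFS stack-based: start with [0]
Visit order: [0, 1, 2, 5, 6, 3, 4]


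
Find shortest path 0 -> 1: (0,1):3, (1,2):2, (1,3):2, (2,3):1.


Dijkstra from 0:
Distances: {0: 0, 1: 3, 2: 5, 3: 5}
Shortest distance to 1 = 3, path = [0, 1]


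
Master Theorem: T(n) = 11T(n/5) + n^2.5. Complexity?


a=11, b=5, c=2.5. log_5(11)=1.490 < c=2.5. Case 3: O(n^c) = O(n^2.500)
Complexity: O(n^2.500)


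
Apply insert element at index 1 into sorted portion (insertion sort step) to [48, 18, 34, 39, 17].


After one pass: [18, 48, 34, 39, 17]


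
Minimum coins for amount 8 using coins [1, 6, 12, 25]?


dp[0]=0; dp[i]=1+min(dp[i-c] for c in coins)
...dp[3]=3, dp[4]=4, dp[5]=5, dp[6]=1, dp[7]=2, dp[8]=3
Minimum coins for 8 = 3


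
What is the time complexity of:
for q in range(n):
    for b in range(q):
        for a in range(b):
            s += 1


Per nesting level: O(n) * O(n) [triangular over q] * O(n) [triangular over b] = O(n^3)
Complexity: O(n^3)


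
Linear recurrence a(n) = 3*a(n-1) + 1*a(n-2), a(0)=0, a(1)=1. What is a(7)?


Build bottom-up:
...a(5)=109, a(6)=360, a(7)=3*360+1*109=1189


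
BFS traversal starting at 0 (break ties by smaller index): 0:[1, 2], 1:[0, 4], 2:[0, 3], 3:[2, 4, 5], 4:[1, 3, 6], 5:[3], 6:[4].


BFS queue: start with [0]
Visit order: [0, 1, 2, 4, 3, 6, 5]


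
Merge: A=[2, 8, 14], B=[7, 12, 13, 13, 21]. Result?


Compare heads, take smaller each step.
Merged: [2, 7, 8, 12, 13, 13, 14, 21]


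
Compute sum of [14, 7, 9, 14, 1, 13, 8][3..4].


Prefix sums: [0, 14, 21, 30, 44, 45, 58, 66]
Sum[3..4] = prefix[5] - prefix[3] = 45 - 30 = 15


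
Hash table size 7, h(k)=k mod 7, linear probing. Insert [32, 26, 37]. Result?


Insertions: 32->slot 4; 26->slot 5; 37->slot 2
Table: [None, None, 37, None, 32, 26, None]


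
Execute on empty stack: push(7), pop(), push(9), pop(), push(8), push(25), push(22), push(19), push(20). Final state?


push(7) -> [7]
pop() returns 7 -> []
push(9) -> [9]
pop() returns 9 -> []
push(8) -> [8]
push(25) -> [8, 25]
push(22) -> [8, 25, 22]
push(19) -> [8, 25, 22, 19]
push(20) -> [8, 25, 22, 19, 20]
Final stack (bottom to top): [8, 25, 22, 19, 20]


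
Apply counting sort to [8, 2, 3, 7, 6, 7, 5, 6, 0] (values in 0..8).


Count array: [1, 0, 1, 1, 0, 1, 2, 2, 1]
Reconstruct: [0, 2, 3, 5, 6, 6, 7, 7, 8]


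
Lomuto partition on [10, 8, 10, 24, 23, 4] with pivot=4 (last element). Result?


Elements <= 4 go left of pivot.
Result: [4, 8, 10, 24, 23, 10], pivot at index 0


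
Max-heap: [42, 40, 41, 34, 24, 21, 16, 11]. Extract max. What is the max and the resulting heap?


Max = 42
Replace root with last, heapify down
Resulting heap: [41, 40, 21, 34, 24, 11, 16]


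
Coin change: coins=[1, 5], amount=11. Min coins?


dp[0]=0; dp[i]=1+min(dp[i-c] for c in coins)
...dp[6]=2, dp[7]=3, dp[8]=4, dp[9]=5, dp[10]=2, dp[11]=3
Minimum coins for 11 = 3


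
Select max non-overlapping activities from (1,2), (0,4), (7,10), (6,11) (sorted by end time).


Greedy: pick earliest-ending, then skip overlaps.
Selected (2 activities): [(1, 2), (7, 10)]


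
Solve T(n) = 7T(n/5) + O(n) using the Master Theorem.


a=7, b=5, c=1. log_5(7)=1.209 > c=1. Case 1: O(n^log_b(a)) = O(n^1.209)
Complexity: O(n^1.209)


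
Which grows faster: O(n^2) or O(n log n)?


linearithmic grows slower than quadratic
O(n log n) is asymptotically smaller; O(n^2) grows faster


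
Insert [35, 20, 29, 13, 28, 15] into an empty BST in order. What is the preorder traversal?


Root = 35; build tree by BST insertion.
Preorder traversal: [35, 20, 13, 15, 29, 28]


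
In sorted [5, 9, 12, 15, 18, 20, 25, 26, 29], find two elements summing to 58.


Two pointers: lo=0, hi=8
No pair sums to 58


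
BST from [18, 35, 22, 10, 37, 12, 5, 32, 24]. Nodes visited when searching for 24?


BST root = 18
Search for 24: compare at each node
Path: [18, 35, 22, 32, 24]


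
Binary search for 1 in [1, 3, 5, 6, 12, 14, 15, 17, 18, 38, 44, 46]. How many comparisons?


Search for 1:
[0,11] mid=5 arr[5]=14
[0,4] mid=2 arr[2]=5
[0,1] mid=0 arr[0]=1
Total: 3 comparisons


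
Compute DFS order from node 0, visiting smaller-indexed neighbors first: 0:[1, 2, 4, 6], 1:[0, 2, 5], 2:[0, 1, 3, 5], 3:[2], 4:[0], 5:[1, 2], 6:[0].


DFS stack-based: start with [0]
Visit order: [0, 1, 2, 3, 5, 4, 6]


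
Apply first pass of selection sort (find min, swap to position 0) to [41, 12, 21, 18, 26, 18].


After one pass: [12, 41, 21, 18, 26, 18]


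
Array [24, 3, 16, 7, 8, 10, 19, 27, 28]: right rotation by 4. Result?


Right rotate by 4: [10, 19, 27, 28, 24, 3, 16, 7, 8]


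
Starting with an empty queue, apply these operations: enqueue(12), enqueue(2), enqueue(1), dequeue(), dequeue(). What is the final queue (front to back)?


enqueue(12) -> [12]
enqueue(2) -> [12, 2]
enqueue(1) -> [12, 2, 1]
dequeue() returns 12 -> [2, 1]
dequeue() returns 2 -> [1]
Final queue (front to back): [1]


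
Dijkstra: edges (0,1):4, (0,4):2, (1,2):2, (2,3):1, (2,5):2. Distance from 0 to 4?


Dijkstra from 0:
Distances: {0: 0, 1: 4, 2: 6, 3: 7, 4: 2, 5: 8}
Shortest distance to 4 = 2, path = [0, 4]


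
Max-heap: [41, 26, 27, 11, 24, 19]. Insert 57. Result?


Append 57: [41, 26, 27, 11, 24, 19, 57]
Bubble up: swap idx 6(57) with idx 2(27); swap idx 2(57) with idx 0(41)
Result: [57, 26, 41, 11, 24, 19, 27]


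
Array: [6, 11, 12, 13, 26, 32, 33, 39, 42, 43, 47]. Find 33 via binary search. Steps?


Search for 33:
[0,10] mid=5 arr[5]=32
[6,10] mid=8 arr[8]=42
[6,7] mid=6 arr[6]=33
Total: 3 comparisons


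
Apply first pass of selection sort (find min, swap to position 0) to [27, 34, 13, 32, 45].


After one pass: [13, 34, 27, 32, 45]


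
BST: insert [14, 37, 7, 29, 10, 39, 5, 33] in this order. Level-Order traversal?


Root = 14; build tree by BST insertion.
Level-Order traversal: [14, 7, 37, 5, 10, 29, 39, 33]


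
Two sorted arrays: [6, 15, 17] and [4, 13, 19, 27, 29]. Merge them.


Compare heads, take smaller each step.
Merged: [4, 6, 13, 15, 17, 19, 27, 29]


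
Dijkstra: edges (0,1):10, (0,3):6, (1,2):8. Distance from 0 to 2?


Dijkstra from 0:
Distances: {0: 0, 1: 10, 2: 18, 3: 6}
Shortest distance to 2 = 18, path = [0, 1, 2]


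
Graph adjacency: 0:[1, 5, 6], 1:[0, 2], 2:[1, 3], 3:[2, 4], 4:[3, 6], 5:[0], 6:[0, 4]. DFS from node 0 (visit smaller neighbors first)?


DFS stack-based: start with [0]
Visit order: [0, 1, 2, 3, 4, 6, 5]


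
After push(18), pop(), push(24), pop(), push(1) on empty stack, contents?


push(18) -> [18]
pop() returns 18 -> []
push(24) -> [24]
pop() returns 24 -> []
push(1) -> [1]
Final stack (bottom to top): [1]


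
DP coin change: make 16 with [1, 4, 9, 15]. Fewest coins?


dp[0]=0; dp[i]=1+min(dp[i-c] for c in coins)
...dp[11]=3, dp[12]=3, dp[13]=2, dp[14]=3, dp[15]=1, dp[16]=2
Minimum coins for 16 = 2


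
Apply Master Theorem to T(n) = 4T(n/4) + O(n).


a=4, b=4, c=1. log_4(4)=1 = c=1. Case 2: O(n^c log n) = O(n log n)
Complexity: O(n log n)


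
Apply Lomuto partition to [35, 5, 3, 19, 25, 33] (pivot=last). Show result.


Elements <= 33 go left of pivot.
Result: [5, 3, 19, 25, 33, 35], pivot at index 4


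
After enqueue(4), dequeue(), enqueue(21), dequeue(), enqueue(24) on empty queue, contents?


enqueue(4) -> [4]
dequeue() returns 4 -> []
enqueue(21) -> [21]
dequeue() returns 21 -> []
enqueue(24) -> [24]
Final queue (front to back): [24]


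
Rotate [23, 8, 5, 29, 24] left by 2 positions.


Left rotate by 2: [5, 29, 24, 23, 8]


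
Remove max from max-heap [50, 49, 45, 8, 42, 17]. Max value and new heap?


Max = 50
Replace root with last, heapify down
Resulting heap: [49, 42, 45, 8, 17]


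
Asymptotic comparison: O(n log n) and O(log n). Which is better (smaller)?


logarithmic grows slower than linearithmic
O(log n) is asymptotically smaller; O(n log n) grows faster


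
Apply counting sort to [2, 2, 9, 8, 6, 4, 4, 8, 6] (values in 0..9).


Count array: [0, 0, 2, 0, 2, 0, 2, 0, 2, 1]
Reconstruct: [2, 2, 4, 4, 6, 6, 8, 8, 9]


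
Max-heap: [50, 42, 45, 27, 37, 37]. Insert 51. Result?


Append 51: [50, 42, 45, 27, 37, 37, 51]
Bubble up: swap idx 6(51) with idx 2(45); swap idx 2(51) with idx 0(50)
Result: [51, 42, 50, 27, 37, 37, 45]


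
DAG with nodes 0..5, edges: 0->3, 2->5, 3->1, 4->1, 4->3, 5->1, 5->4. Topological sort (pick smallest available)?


Kahn's algorithm, process smallest node first
Order: [0, 2, 5, 4, 3, 1]


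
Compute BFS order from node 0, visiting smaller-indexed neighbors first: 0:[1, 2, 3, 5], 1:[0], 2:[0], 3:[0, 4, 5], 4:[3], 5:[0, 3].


BFS queue: start with [0]
Visit order: [0, 1, 2, 3, 5, 4]


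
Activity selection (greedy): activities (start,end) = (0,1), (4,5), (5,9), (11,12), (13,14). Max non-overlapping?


Greedy: pick earliest-ending, then skip overlaps.
Selected (5 activities): [(0, 1), (4, 5), (5, 9), (11, 12), (13, 14)]


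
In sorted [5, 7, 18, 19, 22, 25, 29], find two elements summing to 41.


Two pointers: lo=0, hi=6
Found pair: (19, 22) summing to 41


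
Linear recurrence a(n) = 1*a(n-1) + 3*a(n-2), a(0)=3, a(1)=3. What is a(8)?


Build bottom-up:
...a(6)=291, a(7)=651, a(8)=1*651+3*291=1524


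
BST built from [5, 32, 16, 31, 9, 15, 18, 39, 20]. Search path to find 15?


BST root = 5
Search for 15: compare at each node
Path: [5, 32, 16, 9, 15]


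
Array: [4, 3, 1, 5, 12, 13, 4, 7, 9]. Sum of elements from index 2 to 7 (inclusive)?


Prefix sums: [0, 4, 7, 8, 13, 25, 38, 42, 49, 58]
Sum[2..7] = prefix[8] - prefix[2] = 49 - 7 = 42


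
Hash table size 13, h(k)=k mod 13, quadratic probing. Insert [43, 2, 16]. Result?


Insertions: 43->slot 4; 2->slot 2; 16->slot 3
Table: [None, None, 2, 16, 43, None, None, None, None, None, None, None, None]


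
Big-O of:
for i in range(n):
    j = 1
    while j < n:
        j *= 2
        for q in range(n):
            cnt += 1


Per nesting level: O(n) * O(log n) * O(n) = O(n^2 log n)
Complexity: O(n^2 log n)


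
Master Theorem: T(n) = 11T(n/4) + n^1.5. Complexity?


a=11, b=4, c=1.5. log_4(11)=1.730 > c=1.5. Case 1: O(n^log_b(a)) = O(n^1.730)
Complexity: O(n^1.730)


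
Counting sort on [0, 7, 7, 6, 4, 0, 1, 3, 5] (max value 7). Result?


Count array: [2, 1, 0, 1, 1, 1, 1, 2]
Reconstruct: [0, 0, 1, 3, 4, 5, 6, 7, 7]


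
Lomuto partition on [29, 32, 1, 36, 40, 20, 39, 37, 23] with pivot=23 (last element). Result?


Elements <= 23 go left of pivot.
Result: [1, 20, 23, 36, 40, 32, 39, 37, 29], pivot at index 2


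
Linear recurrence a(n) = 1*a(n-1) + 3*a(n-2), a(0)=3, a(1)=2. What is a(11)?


Build bottom-up:
...a(9)=2969, a(10)=6890, a(11)=1*6890+3*2969=15797


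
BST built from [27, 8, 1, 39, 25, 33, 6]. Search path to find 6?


BST root = 27
Search for 6: compare at each node
Path: [27, 8, 1, 6]


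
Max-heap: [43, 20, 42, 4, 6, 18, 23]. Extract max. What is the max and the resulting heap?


Max = 43
Replace root with last, heapify down
Resulting heap: [42, 20, 23, 4, 6, 18]


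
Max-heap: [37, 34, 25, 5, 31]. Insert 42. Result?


Append 42: [37, 34, 25, 5, 31, 42]
Bubble up: swap idx 5(42) with idx 2(25); swap idx 2(42) with idx 0(37)
Result: [42, 34, 37, 5, 31, 25]


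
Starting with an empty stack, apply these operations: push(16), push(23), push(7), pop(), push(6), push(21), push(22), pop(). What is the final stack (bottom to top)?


push(16) -> [16]
push(23) -> [16, 23]
push(7) -> [16, 23, 7]
pop() returns 7 -> [16, 23]
push(6) -> [16, 23, 6]
push(21) -> [16, 23, 6, 21]
push(22) -> [16, 23, 6, 21, 22]
pop() returns 22 -> [16, 23, 6, 21]
Final stack (bottom to top): [16, 23, 6, 21]


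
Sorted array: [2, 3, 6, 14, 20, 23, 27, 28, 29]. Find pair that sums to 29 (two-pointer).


Two pointers: lo=0, hi=8
Found pair: (2, 27) summing to 29


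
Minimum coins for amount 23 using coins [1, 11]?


dp[0]=0; dp[i]=1+min(dp[i-c] for c in coins)
...dp[18]=8, dp[19]=9, dp[20]=10, dp[21]=11, dp[22]=2, dp[23]=3
Minimum coins for 23 = 3


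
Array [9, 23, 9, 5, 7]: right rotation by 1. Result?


Right rotate by 1: [7, 9, 23, 9, 5]


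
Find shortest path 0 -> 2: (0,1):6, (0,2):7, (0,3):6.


Dijkstra from 0:
Distances: {0: 0, 1: 6, 2: 7, 3: 6}
Shortest distance to 2 = 7, path = [0, 2]


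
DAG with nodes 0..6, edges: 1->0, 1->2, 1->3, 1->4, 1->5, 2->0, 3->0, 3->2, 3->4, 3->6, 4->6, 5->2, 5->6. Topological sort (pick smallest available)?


Kahn's algorithm, process smallest node first
Order: [1, 3, 4, 5, 2, 0, 6]


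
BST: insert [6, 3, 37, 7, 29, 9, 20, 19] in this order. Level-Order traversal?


Root = 6; build tree by BST insertion.
Level-Order traversal: [6, 3, 37, 7, 29, 9, 20, 19]


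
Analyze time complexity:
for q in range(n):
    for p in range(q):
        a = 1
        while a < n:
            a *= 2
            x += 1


Per nesting level: O(n) * O(n) [triangular over q] * O(log n) = O(n^2 log n)
Complexity: O(n^2 log n)


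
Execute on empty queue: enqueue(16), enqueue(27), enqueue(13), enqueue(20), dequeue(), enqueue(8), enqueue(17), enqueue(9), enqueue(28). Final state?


enqueue(16) -> [16]
enqueue(27) -> [16, 27]
enqueue(13) -> [16, 27, 13]
enqueue(20) -> [16, 27, 13, 20]
dequeue() returns 16 -> [27, 13, 20]
enqueue(8) -> [27, 13, 20, 8]
enqueue(17) -> [27, 13, 20, 8, 17]
enqueue(9) -> [27, 13, 20, 8, 17, 9]
enqueue(28) -> [27, 13, 20, 8, 17, 9, 28]
Final queue (front to back): [27, 13, 20, 8, 17, 9, 28]


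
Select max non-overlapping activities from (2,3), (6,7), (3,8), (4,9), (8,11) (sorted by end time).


Greedy: pick earliest-ending, then skip overlaps.
Selected (3 activities): [(2, 3), (6, 7), (8, 11)]


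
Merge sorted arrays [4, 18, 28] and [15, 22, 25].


Compare heads, take smaller each step.
Merged: [4, 15, 18, 22, 25, 28]


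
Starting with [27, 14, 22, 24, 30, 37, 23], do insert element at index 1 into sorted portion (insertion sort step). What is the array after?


After one pass: [14, 27, 22, 24, 30, 37, 23]


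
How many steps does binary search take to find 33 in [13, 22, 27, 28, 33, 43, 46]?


Search for 33:
[0,6] mid=3 arr[3]=28
[4,6] mid=5 arr[5]=43
[4,4] mid=4 arr[4]=33
Total: 3 comparisons


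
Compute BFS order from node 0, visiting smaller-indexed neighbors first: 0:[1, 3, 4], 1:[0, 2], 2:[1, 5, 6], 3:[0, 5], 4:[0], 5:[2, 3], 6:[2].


BFS queue: start with [0]
Visit order: [0, 1, 3, 4, 2, 5, 6]


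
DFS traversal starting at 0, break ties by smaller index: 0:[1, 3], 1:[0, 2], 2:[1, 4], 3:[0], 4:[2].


DFS stack-based: start with [0]
Visit order: [0, 1, 2, 4, 3]


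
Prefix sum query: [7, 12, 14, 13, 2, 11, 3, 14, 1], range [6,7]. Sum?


Prefix sums: [0, 7, 19, 33, 46, 48, 59, 62, 76, 77]
Sum[6..7] = prefix[8] - prefix[6] = 76 - 59 = 17


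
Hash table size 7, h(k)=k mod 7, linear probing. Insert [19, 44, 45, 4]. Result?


Insertions: 19->slot 5; 44->slot 2; 45->slot 3; 4->slot 4
Table: [None, None, 44, 45, 4, 19, None]


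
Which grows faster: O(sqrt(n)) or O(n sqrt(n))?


sublinear grows slower than n^1.5
O(sqrt(n)) is asymptotically smaller; O(n sqrt(n)) grows faster


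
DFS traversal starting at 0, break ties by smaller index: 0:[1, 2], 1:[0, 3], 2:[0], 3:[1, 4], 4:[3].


DFS stack-based: start with [0]
Visit order: [0, 1, 3, 4, 2]


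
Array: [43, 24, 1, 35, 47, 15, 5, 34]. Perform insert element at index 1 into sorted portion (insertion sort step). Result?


After one pass: [24, 43, 1, 35, 47, 15, 5, 34]


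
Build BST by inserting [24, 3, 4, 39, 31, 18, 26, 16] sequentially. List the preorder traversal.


Root = 24; build tree by BST insertion.
Preorder traversal: [24, 3, 4, 18, 16, 39, 31, 26]


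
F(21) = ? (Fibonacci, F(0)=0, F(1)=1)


F(n)=F(n-1)+F(n-2)
...F(19)=4181, F(20)=6765, F(21)=10946


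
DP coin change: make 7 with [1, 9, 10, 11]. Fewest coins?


dp[0]=0; dp[i]=1+min(dp[i-c] for c in coins)
...dp[2]=2, dp[3]=3, dp[4]=4, dp[5]=5, dp[6]=6, dp[7]=7
Minimum coins for 7 = 7


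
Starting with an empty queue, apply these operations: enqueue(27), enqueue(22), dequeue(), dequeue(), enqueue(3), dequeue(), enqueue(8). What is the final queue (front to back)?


enqueue(27) -> [27]
enqueue(22) -> [27, 22]
dequeue() returns 27 -> [22]
dequeue() returns 22 -> []
enqueue(3) -> [3]
dequeue() returns 3 -> []
enqueue(8) -> [8]
Final queue (front to back): [8]


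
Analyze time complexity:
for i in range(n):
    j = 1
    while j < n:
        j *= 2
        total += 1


Per nesting level: O(n) * O(log n) = O(n log n)
Complexity: O(n log n)


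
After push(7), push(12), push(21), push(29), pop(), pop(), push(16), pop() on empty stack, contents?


push(7) -> [7]
push(12) -> [7, 12]
push(21) -> [7, 12, 21]
push(29) -> [7, 12, 21, 29]
pop() returns 29 -> [7, 12, 21]
pop() returns 21 -> [7, 12]
push(16) -> [7, 12, 16]
pop() returns 16 -> [7, 12]
Final stack (bottom to top): [7, 12]


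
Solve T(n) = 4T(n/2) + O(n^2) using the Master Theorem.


a=4, b=2, c=2. log_2(4)=2 = c=2. Case 2: O(n^c log n) = O(n^2 log n)
Complexity: O(n^2 log n)


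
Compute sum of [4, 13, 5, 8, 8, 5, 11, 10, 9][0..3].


Prefix sums: [0, 4, 17, 22, 30, 38, 43, 54, 64, 73]
Sum[0..3] = prefix[4] - prefix[0] = 30 - 0 = 30


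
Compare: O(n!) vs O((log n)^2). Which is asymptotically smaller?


polylogarithmic grows slower than factorial
O((log n)^2) is asymptotically smaller; O(n!) grows faster


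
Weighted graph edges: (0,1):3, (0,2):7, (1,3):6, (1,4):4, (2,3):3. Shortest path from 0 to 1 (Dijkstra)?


Dijkstra from 0:
Distances: {0: 0, 1: 3, 2: 7, 3: 9, 4: 7}
Shortest distance to 1 = 3, path = [0, 1]


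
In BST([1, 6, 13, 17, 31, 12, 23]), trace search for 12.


BST root = 1
Search for 12: compare at each node
Path: [1, 6, 13, 12]


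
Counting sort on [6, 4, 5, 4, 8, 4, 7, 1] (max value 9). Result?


Count array: [0, 1, 0, 0, 3, 1, 1, 1, 1, 0]
Reconstruct: [1, 4, 4, 4, 5, 6, 7, 8]


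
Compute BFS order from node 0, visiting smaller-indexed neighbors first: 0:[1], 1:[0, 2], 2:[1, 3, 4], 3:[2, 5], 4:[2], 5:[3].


BFS queue: start with [0]
Visit order: [0, 1, 2, 3, 4, 5]


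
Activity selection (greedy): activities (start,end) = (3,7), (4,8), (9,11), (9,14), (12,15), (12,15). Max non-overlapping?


Greedy: pick earliest-ending, then skip overlaps.
Selected (3 activities): [(3, 7), (9, 11), (12, 15)]


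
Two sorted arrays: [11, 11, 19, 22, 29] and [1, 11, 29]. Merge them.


Compare heads, take smaller each step.
Merged: [1, 11, 11, 11, 19, 22, 29, 29]


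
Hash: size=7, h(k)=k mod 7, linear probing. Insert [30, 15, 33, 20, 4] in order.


Insertions: 30->slot 2; 15->slot 1; 33->slot 5; 20->slot 6; 4->slot 4
Table: [None, 15, 30, None, 4, 33, 20]


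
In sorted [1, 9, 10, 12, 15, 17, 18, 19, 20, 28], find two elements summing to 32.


Two pointers: lo=0, hi=9
Found pair: (12, 20) summing to 32


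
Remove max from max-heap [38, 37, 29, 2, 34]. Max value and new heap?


Max = 38
Replace root with last, heapify down
Resulting heap: [37, 34, 29, 2]


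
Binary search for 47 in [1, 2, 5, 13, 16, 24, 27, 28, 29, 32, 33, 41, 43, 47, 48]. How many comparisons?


Search for 47:
[0,14] mid=7 arr[7]=28
[8,14] mid=11 arr[11]=41
[12,14] mid=13 arr[13]=47
Total: 3 comparisons


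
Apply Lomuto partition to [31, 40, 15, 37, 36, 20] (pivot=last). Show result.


Elements <= 20 go left of pivot.
Result: [15, 20, 31, 37, 36, 40], pivot at index 1


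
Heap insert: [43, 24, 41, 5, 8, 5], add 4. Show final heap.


Append 4: [43, 24, 41, 5, 8, 5, 4]
Bubble up: no swaps needed
Result: [43, 24, 41, 5, 8, 5, 4]


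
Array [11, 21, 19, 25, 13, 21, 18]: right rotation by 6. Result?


Right rotate by 6: [21, 19, 25, 13, 21, 18, 11]


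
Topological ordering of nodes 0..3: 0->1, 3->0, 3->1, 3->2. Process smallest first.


Kahn's algorithm, process smallest node first
Order: [3, 0, 1, 2]


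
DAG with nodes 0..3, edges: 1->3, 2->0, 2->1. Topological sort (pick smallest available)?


Kahn's algorithm, process smallest node first
Order: [2, 0, 1, 3]


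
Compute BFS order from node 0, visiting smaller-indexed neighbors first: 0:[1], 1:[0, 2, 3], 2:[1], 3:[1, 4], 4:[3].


BFS queue: start with [0]
Visit order: [0, 1, 2, 3, 4]


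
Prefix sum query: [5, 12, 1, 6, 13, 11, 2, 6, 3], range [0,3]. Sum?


Prefix sums: [0, 5, 17, 18, 24, 37, 48, 50, 56, 59]
Sum[0..3] = prefix[4] - prefix[0] = 24 - 0 = 24


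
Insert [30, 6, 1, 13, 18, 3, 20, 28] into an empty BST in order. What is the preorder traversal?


Root = 30; build tree by BST insertion.
Preorder traversal: [30, 6, 1, 3, 13, 18, 20, 28]


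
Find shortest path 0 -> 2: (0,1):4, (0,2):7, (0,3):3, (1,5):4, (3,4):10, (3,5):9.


Dijkstra from 0:
Distances: {0: 0, 1: 4, 2: 7, 3: 3, 4: 13, 5: 8}
Shortest distance to 2 = 7, path = [0, 2]


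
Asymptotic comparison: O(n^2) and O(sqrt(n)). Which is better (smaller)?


sublinear grows slower than quadratic
O(sqrt(n)) is asymptotically smaller; O(n^2) grows faster


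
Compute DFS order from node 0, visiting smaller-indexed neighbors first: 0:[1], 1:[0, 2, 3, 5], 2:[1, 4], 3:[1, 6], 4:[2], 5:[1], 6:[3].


DFS stack-based: start with [0]
Visit order: [0, 1, 2, 4, 3, 6, 5]


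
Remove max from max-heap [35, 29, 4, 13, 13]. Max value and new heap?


Max = 35
Replace root with last, heapify down
Resulting heap: [29, 13, 4, 13]


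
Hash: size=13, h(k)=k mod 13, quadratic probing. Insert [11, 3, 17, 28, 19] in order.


Insertions: 11->slot 11; 3->slot 3; 17->slot 4; 28->slot 2; 19->slot 6
Table: [None, None, 28, 3, 17, None, 19, None, None, None, None, 11, None]


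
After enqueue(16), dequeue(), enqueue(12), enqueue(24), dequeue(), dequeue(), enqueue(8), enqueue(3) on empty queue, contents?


enqueue(16) -> [16]
dequeue() returns 16 -> []
enqueue(12) -> [12]
enqueue(24) -> [12, 24]
dequeue() returns 12 -> [24]
dequeue() returns 24 -> []
enqueue(8) -> [8]
enqueue(3) -> [8, 3]
Final queue (front to back): [8, 3]


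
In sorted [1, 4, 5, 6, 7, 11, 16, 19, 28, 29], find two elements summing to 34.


Two pointers: lo=0, hi=9
Found pair: (5, 29) summing to 34


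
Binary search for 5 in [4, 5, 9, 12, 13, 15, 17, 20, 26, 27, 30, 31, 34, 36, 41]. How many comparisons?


Search for 5:
[0,14] mid=7 arr[7]=20
[0,6] mid=3 arr[3]=12
[0,2] mid=1 arr[1]=5
Total: 3 comparisons


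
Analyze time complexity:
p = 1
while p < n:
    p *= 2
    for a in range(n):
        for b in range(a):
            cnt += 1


Per nesting level: O(log n) * O(n) * O(n) [triangular over a] = O(n^2 log n)
Complexity: O(n^2 log n)


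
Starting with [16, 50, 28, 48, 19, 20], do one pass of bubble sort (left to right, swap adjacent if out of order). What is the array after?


After one pass: [16, 28, 48, 19, 20, 50]


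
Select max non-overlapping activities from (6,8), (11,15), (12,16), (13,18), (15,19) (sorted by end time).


Greedy: pick earliest-ending, then skip overlaps.
Selected (3 activities): [(6, 8), (11, 15), (15, 19)]


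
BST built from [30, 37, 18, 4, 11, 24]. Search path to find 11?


BST root = 30
Search for 11: compare at each node
Path: [30, 18, 4, 11]


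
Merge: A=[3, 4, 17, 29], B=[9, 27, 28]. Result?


Compare heads, take smaller each step.
Merged: [3, 4, 9, 17, 27, 28, 29]


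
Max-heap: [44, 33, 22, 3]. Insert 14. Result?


Append 14: [44, 33, 22, 3, 14]
Bubble up: no swaps needed
Result: [44, 33, 22, 3, 14]


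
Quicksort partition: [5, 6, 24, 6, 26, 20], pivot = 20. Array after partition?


Elements <= 20 go left of pivot.
Result: [5, 6, 6, 20, 26, 24], pivot at index 3


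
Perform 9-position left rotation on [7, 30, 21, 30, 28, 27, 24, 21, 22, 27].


Left rotate by 9: [27, 7, 30, 21, 30, 28, 27, 24, 21, 22]


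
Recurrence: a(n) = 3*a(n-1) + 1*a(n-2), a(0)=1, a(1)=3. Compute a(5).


Build bottom-up:
...a(3)=33, a(4)=109, a(5)=3*109+1*33=360


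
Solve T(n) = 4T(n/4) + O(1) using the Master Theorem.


a=4, b=4, c=0. log_4(4)=1 > c=0. Case 1: O(n^log_b(a)) = O(n)
Complexity: O(n)


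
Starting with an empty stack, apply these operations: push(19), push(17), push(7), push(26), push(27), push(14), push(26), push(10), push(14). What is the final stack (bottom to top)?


push(19) -> [19]
push(17) -> [19, 17]
push(7) -> [19, 17, 7]
push(26) -> [19, 17, 7, 26]
push(27) -> [19, 17, 7, 26, 27]
push(14) -> [19, 17, 7, 26, 27, 14]
push(26) -> [19, 17, 7, 26, 27, 14, 26]
push(10) -> [19, 17, 7, 26, 27, 14, 26, 10]
push(14) -> [19, 17, 7, 26, 27, 14, 26, 10, 14]
Final stack (bottom to top): [19, 17, 7, 26, 27, 14, 26, 10, 14]


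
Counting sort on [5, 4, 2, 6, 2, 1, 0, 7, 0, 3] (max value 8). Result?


Count array: [2, 1, 2, 1, 1, 1, 1, 1, 0]
Reconstruct: [0, 0, 1, 2, 2, 3, 4, 5, 6, 7]


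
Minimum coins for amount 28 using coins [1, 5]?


dp[0]=0; dp[i]=1+min(dp[i-c] for c in coins)
...dp[23]=7, dp[24]=8, dp[25]=5, dp[26]=6, dp[27]=7, dp[28]=8
Minimum coins for 28 = 8


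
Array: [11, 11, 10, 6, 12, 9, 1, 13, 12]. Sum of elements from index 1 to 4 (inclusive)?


Prefix sums: [0, 11, 22, 32, 38, 50, 59, 60, 73, 85]
Sum[1..4] = prefix[5] - prefix[1] = 50 - 11 = 39


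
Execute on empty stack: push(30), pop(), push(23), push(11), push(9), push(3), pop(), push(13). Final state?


push(30) -> [30]
pop() returns 30 -> []
push(23) -> [23]
push(11) -> [23, 11]
push(9) -> [23, 11, 9]
push(3) -> [23, 11, 9, 3]
pop() returns 3 -> [23, 11, 9]
push(13) -> [23, 11, 9, 13]
Final stack (bottom to top): [23, 11, 9, 13]


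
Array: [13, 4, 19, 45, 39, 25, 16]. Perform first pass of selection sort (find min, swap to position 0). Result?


After one pass: [4, 13, 19, 45, 39, 25, 16]


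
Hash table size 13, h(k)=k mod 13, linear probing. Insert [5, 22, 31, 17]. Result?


Insertions: 5->slot 5; 22->slot 9; 31->slot 6; 17->slot 4
Table: [None, None, None, None, 17, 5, 31, None, None, 22, None, None, None]


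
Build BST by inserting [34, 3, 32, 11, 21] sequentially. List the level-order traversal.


Root = 34; build tree by BST insertion.
Level-Order traversal: [34, 3, 32, 11, 21]


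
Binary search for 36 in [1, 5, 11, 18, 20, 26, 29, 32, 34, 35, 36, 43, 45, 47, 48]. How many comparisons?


Search for 36:
[0,14] mid=7 arr[7]=32
[8,14] mid=11 arr[11]=43
[8,10] mid=9 arr[9]=35
[10,10] mid=10 arr[10]=36
Total: 4 comparisons


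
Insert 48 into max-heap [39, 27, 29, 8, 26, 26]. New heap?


Append 48: [39, 27, 29, 8, 26, 26, 48]
Bubble up: swap idx 6(48) with idx 2(29); swap idx 2(48) with idx 0(39)
Result: [48, 27, 39, 8, 26, 26, 29]


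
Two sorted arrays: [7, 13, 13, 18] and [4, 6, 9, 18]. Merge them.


Compare heads, take smaller each step.
Merged: [4, 6, 7, 9, 13, 13, 18, 18]


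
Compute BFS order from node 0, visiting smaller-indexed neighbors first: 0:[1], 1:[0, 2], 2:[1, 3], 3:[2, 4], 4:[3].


BFS queue: start with [0]
Visit order: [0, 1, 2, 3, 4]


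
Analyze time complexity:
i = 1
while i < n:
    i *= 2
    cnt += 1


Per nesting level: O(log n) = O(log n)
Complexity: O(log n)


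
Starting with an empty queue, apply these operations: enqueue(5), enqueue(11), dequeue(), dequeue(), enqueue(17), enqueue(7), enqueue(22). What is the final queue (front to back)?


enqueue(5) -> [5]
enqueue(11) -> [5, 11]
dequeue() returns 5 -> [11]
dequeue() returns 11 -> []
enqueue(17) -> [17]
enqueue(7) -> [17, 7]
enqueue(22) -> [17, 7, 22]
Final queue (front to back): [17, 7, 22]


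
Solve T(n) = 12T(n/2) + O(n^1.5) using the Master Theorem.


a=12, b=2, c=1.5. log_2(12)=3.585 > c=1.5. Case 1: O(n^log_b(a)) = O(n^3.585)
Complexity: O(n^3.585)


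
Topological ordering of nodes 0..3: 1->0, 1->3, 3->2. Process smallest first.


Kahn's algorithm, process smallest node first
Order: [1, 0, 3, 2]


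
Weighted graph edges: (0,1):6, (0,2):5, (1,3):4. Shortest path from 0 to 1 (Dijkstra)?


Dijkstra from 0:
Distances: {0: 0, 1: 6, 2: 5, 3: 10}
Shortest distance to 1 = 6, path = [0, 1]


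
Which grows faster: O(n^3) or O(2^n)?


cubic grows slower than exponential
O(n^3) is asymptotically smaller; O(2^n) grows faster


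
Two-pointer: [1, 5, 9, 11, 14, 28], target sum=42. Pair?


Two pointers: lo=0, hi=5
Found pair: (14, 28) summing to 42


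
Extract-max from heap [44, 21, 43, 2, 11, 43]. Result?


Max = 44
Replace root with last, heapify down
Resulting heap: [43, 21, 43, 2, 11]


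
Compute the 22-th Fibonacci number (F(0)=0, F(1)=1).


F(n)=F(n-1)+F(n-2)
...F(20)=6765, F(21)=10946, F(22)=17711


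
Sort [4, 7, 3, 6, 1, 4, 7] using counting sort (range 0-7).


Count array: [0, 1, 0, 1, 2, 0, 1, 2]
Reconstruct: [1, 3, 4, 4, 6, 7, 7]


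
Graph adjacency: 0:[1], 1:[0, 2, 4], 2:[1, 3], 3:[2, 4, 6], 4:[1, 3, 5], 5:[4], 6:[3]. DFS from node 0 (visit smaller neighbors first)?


DFS stack-based: start with [0]
Visit order: [0, 1, 2, 3, 4, 5, 6]


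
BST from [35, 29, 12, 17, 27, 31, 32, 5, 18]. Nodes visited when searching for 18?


BST root = 35
Search for 18: compare at each node
Path: [35, 29, 12, 17, 27, 18]


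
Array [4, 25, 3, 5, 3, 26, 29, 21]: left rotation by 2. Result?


Left rotate by 2: [3, 5, 3, 26, 29, 21, 4, 25]


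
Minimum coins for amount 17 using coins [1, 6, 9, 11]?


dp[0]=0; dp[i]=1+min(dp[i-c] for c in coins)
...dp[12]=2, dp[13]=3, dp[14]=4, dp[15]=2, dp[16]=3, dp[17]=2
Minimum coins for 17 = 2


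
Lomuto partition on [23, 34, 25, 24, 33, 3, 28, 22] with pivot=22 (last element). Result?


Elements <= 22 go left of pivot.
Result: [3, 22, 25, 24, 33, 23, 28, 34], pivot at index 1


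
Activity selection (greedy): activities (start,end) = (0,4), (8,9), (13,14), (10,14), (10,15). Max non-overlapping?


Greedy: pick earliest-ending, then skip overlaps.
Selected (3 activities): [(0, 4), (8, 9), (13, 14)]


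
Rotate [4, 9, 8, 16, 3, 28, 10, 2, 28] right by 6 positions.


Right rotate by 6: [16, 3, 28, 10, 2, 28, 4, 9, 8]


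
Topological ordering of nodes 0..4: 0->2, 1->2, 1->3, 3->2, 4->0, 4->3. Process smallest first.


Kahn's algorithm, process smallest node first
Order: [1, 4, 0, 3, 2]


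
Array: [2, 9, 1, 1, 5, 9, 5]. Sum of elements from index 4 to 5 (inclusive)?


Prefix sums: [0, 2, 11, 12, 13, 18, 27, 32]
Sum[4..5] = prefix[6] - prefix[4] = 27 - 13 = 14


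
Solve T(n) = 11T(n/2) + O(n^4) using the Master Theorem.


a=11, b=2, c=4. log_2(11)=3.459 < c=4. Case 3: O(n^c) = O(n^4)
Complexity: O(n^4)


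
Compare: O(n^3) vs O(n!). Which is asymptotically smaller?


cubic grows slower than factorial
O(n^3) is asymptotically smaller; O(n!) grows faster


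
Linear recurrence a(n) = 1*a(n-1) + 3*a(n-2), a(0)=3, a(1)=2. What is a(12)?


Build bottom-up:
...a(10)=6890, a(11)=15797, a(12)=1*15797+3*6890=36467


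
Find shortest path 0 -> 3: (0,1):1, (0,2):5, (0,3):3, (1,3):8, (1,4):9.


Dijkstra from 0:
Distances: {0: 0, 1: 1, 2: 5, 3: 3, 4: 10}
Shortest distance to 3 = 3, path = [0, 3]


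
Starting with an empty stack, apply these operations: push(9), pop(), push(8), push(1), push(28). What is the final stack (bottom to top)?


push(9) -> [9]
pop() returns 9 -> []
push(8) -> [8]
push(1) -> [8, 1]
push(28) -> [8, 1, 28]
Final stack (bottom to top): [8, 1, 28]
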